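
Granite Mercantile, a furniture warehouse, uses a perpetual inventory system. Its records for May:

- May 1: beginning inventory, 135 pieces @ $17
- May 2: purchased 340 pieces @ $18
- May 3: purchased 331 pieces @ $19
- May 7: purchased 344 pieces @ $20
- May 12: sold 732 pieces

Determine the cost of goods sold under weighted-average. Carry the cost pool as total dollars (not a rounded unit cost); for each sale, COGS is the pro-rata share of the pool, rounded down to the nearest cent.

After May 1: 135 on hand, pool $2,295.00 (≈ $17.0000 each)
After May 2: 475 on hand, pool $8,415.00 (≈ $17.7158 each)
After May 3: 806 on hand, pool $14,704.00 (≈ $18.2432 each)
After May 7: 1150 on hand, pool $21,584.00 (≈ $18.7687 each)
May 12, sell 732: 732/1150 × $21,584.00 → $13,738.68
Ending inventory (cost pool remaining) = $7,845.32
Check: goods available $21,584.00 = COGS $13,738.68 + ending $7,845.32

COGS = $13,738.68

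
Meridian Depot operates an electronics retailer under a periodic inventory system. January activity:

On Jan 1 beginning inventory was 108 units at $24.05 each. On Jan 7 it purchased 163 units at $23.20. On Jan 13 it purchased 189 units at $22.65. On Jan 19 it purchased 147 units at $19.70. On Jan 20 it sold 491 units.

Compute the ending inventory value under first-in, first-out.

Jan 20, 491 sold [FIFO — oldest first]: 108 @ $24.05 + 163 @ $23.20 + 189 @ $22.65 + 31 @ $19.70 = $11,270.55
Ending inventory: 116 @ $19.70 = $2,285.20

Ending inventory = $2,285.20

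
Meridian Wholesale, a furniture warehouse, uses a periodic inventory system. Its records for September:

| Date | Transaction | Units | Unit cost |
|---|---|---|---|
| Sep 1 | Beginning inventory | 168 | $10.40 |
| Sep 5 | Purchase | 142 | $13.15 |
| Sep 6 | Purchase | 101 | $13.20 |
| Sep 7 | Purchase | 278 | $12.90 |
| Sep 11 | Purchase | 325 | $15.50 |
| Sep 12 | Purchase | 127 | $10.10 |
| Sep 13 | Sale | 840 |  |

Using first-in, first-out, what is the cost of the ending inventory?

Ending inventory = $3,979.70

Sep 13, 840 sold [FIFO — oldest first]: 168 @ $10.40 + 142 @ $13.15 + 101 @ $13.20 + 278 @ $12.90 + 151 @ $15.50 = $10,874.40
Ending inventory: 174 @ $15.50 + 127 @ $10.10 = $3,979.70
Check: goods available $14,854.10 = COGS $10,874.40 + ending $3,979.70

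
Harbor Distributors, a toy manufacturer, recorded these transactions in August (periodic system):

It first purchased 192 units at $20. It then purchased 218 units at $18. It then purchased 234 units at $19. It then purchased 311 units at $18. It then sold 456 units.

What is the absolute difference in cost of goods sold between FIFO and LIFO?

$285

FIFO COGS: 192 @ $20 + 218 @ $18 + 46 @ $19 = $8,638
LIFO COGS: 311 @ $18 + 145 @ $19 = $8,353
Difference = |$8,638 − $8,353| = $285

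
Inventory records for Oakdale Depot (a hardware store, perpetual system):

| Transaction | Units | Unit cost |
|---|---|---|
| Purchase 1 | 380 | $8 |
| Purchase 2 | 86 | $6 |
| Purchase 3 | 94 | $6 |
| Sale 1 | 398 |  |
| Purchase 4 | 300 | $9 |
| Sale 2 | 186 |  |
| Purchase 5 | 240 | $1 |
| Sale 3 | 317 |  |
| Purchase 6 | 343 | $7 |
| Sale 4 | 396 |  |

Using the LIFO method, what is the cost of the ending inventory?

Ending inventory = $1,168

Sale 1 (398) [LIFO — newest first]: 94 @ $6 + 86 @ $6 + 218 @ $8 = $2,824
Sale 2 (186) [LIFO — newest first]: 186 @ $9 = $1,674
Sale 3 (317) [LIFO — newest first]: 240 @ $1 + 77 @ $9 = $933
Sale 4 (396) [LIFO — newest first]: 343 @ $7 + 37 @ $9 + 16 @ $8 = $2,862
Total COGS = $2,824 + $1,674 + $933 + $2,862 = $8,293
Ending inventory: 146 @ $8 = $1,168
Check: goods available $9,461 = COGS $8,293 + ending $1,168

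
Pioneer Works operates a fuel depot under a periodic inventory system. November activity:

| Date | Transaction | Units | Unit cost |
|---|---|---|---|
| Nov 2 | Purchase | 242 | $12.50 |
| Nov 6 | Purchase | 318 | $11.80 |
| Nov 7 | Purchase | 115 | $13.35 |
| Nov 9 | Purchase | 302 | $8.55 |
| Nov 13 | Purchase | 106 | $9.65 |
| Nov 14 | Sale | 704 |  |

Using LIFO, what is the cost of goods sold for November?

Nov 14, 704 sold [LIFO — newest first]: 106 @ $9.65 + 302 @ $8.55 + 115 @ $13.35 + 181 @ $11.80 = $7,276.05
Ending inventory: 242 @ $12.50 + 137 @ $11.80 = $4,641.60

COGS = $7,276.05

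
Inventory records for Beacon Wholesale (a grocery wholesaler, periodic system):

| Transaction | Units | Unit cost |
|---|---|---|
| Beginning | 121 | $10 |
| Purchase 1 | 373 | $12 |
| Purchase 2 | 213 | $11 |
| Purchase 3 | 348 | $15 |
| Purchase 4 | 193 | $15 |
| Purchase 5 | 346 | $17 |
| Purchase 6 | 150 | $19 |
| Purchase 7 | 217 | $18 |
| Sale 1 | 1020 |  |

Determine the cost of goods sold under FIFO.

COGS = $12,724

Sale 1 (1020) [FIFO — oldest first]: 121 @ $10 + 373 @ $12 + 213 @ $11 + 313 @ $15 = $12,724
Ending inventory: 35 @ $15 + 193 @ $15 + 346 @ $17 + 150 @ $19 + 217 @ $18 = $16,058
Check: goods available $28,782 = COGS $12,724 + ending $16,058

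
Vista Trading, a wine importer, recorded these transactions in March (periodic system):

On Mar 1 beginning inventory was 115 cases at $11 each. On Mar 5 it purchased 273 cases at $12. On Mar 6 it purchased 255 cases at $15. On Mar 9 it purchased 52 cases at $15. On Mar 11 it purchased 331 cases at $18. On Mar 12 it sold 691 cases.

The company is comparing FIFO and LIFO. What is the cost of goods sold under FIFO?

FIFO COGS: 115 @ $11 + 273 @ $12 + 255 @ $15 + 48 @ $15 = $9,086
LIFO COGS: 331 @ $18 + 52 @ $15 + 255 @ $15 + 53 @ $12 = $11,199

COGS = $9,086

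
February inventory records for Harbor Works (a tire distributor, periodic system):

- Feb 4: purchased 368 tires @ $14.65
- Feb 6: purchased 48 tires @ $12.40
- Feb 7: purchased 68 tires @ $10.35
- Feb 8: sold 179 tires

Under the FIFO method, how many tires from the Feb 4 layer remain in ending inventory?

Feb 8, 179 sold [FIFO — oldest first]: 179 @ $14.65 = $2,622.35
Ending inventory: 189 @ $14.65 + 48 @ $12.40 + 68 @ $10.35 = $4,067.85

189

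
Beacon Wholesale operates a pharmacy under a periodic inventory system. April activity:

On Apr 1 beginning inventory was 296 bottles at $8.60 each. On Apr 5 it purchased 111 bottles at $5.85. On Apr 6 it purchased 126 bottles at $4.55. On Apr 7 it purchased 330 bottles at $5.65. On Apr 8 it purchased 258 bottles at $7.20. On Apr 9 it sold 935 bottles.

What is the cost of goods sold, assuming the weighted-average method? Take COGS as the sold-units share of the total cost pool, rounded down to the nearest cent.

Apr 9, sell 935: 935/1121 × $7,490.35 → $6,247.52
Ending inventory (cost pool remaining) = $1,242.83
Check: goods available $7,490.35 = COGS $6,247.52 + ending $1,242.83

COGS = $6,247.52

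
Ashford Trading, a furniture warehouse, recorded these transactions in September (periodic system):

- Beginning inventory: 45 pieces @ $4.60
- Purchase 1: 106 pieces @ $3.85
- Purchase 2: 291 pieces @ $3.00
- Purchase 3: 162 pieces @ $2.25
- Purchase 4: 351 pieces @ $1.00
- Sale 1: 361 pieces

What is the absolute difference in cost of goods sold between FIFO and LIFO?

FIFO COGS: 45 @ $4.60 + 106 @ $3.85 + 210 @ $3.00 = $1,245.10
LIFO COGS: 351 @ $1.00 + 10 @ $2.25 = $373.50
Difference = |$1,245.10 − $373.50| = $871.60

$871.60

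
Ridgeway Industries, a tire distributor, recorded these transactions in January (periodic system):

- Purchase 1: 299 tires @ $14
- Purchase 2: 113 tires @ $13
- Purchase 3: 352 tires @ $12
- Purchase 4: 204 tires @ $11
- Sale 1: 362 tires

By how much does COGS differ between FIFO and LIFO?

FIFO COGS: 299 @ $14 + 63 @ $13 = $5,005
LIFO COGS: 204 @ $11 + 158 @ $12 = $4,140
Difference = |$5,005 − $4,140| = $865

$865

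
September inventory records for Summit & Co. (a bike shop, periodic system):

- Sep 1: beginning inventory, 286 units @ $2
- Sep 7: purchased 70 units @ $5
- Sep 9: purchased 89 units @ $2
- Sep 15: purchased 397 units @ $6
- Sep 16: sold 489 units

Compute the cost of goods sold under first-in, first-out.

COGS = $1,364

Sep 16, 489 sold [FIFO — oldest first]: 286 @ $2 + 70 @ $5 + 89 @ $2 + 44 @ $6 = $1,364
Ending inventory: 353 @ $6 = $2,118
Check: goods available $3,482 = COGS $1,364 + ending $2,118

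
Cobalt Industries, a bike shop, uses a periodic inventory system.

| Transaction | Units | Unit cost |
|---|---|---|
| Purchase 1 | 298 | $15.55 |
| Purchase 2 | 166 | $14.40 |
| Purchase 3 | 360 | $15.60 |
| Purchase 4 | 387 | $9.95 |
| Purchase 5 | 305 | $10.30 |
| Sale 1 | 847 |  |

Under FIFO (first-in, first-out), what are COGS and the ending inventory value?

COGS = $12,869.15; ending inventory = $6,763.30

Sale 1 (847) [FIFO — oldest first]: 298 @ $15.55 + 166 @ $14.40 + 360 @ $15.60 + 23 @ $9.95 = $12,869.15
Ending inventory: 364 @ $9.95 + 305 @ $10.30 = $6,763.30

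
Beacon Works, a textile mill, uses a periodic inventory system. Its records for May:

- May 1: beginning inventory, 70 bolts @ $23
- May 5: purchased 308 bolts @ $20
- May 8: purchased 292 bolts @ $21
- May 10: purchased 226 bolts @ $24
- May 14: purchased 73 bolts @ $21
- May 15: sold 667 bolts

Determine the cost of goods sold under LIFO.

May 15, 667 sold [LIFO — newest first]: 73 @ $21 + 226 @ $24 + 292 @ $21 + 76 @ $20 = $14,609
Ending inventory: 70 @ $23 + 232 @ $20 = $6,250

COGS = $14,609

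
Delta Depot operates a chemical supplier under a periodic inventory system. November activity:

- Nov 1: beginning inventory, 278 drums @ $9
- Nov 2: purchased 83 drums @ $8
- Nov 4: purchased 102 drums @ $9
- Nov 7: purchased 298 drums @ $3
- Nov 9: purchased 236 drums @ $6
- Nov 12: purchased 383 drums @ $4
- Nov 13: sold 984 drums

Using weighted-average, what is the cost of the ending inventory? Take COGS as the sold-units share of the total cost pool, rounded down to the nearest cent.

Nov 13, sell 984: 984/1380 × $7,926.00 → $5,651.58
Ending inventory (cost pool remaining) = $2,274.42

Ending inventory = $2,274.42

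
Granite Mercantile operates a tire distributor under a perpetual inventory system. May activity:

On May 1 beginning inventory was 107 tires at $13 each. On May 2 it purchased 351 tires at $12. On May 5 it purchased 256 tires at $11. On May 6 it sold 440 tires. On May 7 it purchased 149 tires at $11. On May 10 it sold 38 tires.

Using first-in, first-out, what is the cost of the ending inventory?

May 6, 440 sold [FIFO — oldest first]: 107 @ $13 + 333 @ $12 = $5,387
May 10, 38 sold [FIFO — oldest first]: 18 @ $12 + 20 @ $11 = $436
Total COGS = $5,387 + $436 = $5,823
Ending inventory: 236 @ $11 + 149 @ $11 = $4,235

Ending inventory = $4,235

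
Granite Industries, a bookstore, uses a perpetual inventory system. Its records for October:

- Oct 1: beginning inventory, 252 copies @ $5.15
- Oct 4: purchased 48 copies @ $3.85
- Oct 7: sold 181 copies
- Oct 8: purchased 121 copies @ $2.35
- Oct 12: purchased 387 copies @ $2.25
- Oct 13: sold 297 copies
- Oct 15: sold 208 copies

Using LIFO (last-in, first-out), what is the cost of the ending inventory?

Ending inventory = $619.90

Oct 7, 181 sold [LIFO — newest first]: 48 @ $3.85 + 133 @ $5.15 = $869.75
Oct 13, 297 sold [LIFO — newest first]: 297 @ $2.25 = $668.25
Oct 15, 208 sold [LIFO — newest first]: 90 @ $2.25 + 118 @ $2.35 = $479.80
Total COGS = $869.75 + $668.25 + $479.80 = $2,017.80
Ending inventory: 119 @ $5.15 + 3 @ $2.35 = $619.90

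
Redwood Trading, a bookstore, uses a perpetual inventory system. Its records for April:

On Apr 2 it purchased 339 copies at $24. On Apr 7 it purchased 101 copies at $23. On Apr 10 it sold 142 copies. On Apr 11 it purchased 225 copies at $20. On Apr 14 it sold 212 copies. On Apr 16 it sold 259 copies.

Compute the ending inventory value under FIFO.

Ending inventory = $1,040

Apr 10, 142 sold [FIFO — oldest first]: 142 @ $24 = $3,408
Apr 14, 212 sold [FIFO — oldest first]: 197 @ $24 + 15 @ $23 = $5,073
Apr 16, 259 sold [FIFO — oldest first]: 86 @ $23 + 173 @ $20 = $5,438
Total COGS = $3,408 + $5,073 + $5,438 = $13,919
Ending inventory: 52 @ $20 = $1,040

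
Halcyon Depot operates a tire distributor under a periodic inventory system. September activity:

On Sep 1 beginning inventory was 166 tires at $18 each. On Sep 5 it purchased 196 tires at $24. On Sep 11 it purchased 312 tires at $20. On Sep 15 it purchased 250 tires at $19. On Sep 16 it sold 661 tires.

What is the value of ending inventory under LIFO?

Sep 16, 661 sold [LIFO — newest first]: 250 @ $19 + 312 @ $20 + 99 @ $24 = $13,366
Ending inventory: 166 @ $18 + 97 @ $24 = $5,316
Check: goods available $18,682 = COGS $13,366 + ending $5,316

Ending inventory = $5,316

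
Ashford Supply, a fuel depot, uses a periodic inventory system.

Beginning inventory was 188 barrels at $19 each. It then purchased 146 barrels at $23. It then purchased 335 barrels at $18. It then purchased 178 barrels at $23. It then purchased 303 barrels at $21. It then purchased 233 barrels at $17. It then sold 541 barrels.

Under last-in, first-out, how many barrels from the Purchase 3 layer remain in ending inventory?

Sale 1 (541) [LIFO — newest first]: 233 @ $17 + 303 @ $21 + 5 @ $23 = $10,439
Ending inventory: 188 @ $19 + 146 @ $23 + 335 @ $18 + 173 @ $23 = $16,939

173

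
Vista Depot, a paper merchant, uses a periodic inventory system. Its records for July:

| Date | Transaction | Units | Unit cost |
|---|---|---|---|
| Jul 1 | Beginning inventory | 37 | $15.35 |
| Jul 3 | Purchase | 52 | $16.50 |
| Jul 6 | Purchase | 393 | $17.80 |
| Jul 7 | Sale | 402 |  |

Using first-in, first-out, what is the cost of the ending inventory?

Ending inventory = $1,424.00

Jul 7, 402 sold [FIFO — oldest first]: 37 @ $15.35 + 52 @ $16.50 + 313 @ $17.80 = $6,997.35
Ending inventory: 80 @ $17.80 = $1,424.00
Check: goods available $8,421.35 = COGS $6,997.35 + ending $1,424.00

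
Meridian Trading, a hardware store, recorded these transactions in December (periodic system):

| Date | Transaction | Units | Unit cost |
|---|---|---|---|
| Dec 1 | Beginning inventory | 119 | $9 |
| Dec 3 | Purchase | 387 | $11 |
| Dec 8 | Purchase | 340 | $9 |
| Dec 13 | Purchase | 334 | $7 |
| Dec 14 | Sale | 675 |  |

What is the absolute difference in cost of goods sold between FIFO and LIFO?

$1,440

FIFO COGS: 119 @ $9 + 387 @ $11 + 169 @ $9 = $6,849
LIFO COGS: 334 @ $7 + 340 @ $9 + 1 @ $11 = $5,409
Difference = |$6,849 − $5,409| = $1,440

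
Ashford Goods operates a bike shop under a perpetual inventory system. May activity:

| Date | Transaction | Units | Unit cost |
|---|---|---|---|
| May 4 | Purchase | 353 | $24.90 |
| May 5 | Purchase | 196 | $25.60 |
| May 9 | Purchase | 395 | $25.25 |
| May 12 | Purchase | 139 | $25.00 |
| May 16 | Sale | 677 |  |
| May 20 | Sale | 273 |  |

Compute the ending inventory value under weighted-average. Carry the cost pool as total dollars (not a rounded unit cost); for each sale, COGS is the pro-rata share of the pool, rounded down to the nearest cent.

After May 4: 353 on hand, pool $8,789.70 (≈ $24.9000 each)
After May 5: 549 on hand, pool $13,807.30 (≈ $25.1499 each)
After May 9: 944 on hand, pool $23,781.05 (≈ $25.1918 each)
After May 12: 1083 on hand, pool $27,256.05 (≈ $25.1672 each)
May 16, sell 677: 677/1083 × $27,256.05 → $17,038.17
May 20, sell 273: 273/406 × $10,217.88 → $6,870.64
Total COGS = $17,038.17 + $6,870.64 = $23,908.81
Ending inventory (cost pool remaining) = $3,347.24

Ending inventory = $3,347.24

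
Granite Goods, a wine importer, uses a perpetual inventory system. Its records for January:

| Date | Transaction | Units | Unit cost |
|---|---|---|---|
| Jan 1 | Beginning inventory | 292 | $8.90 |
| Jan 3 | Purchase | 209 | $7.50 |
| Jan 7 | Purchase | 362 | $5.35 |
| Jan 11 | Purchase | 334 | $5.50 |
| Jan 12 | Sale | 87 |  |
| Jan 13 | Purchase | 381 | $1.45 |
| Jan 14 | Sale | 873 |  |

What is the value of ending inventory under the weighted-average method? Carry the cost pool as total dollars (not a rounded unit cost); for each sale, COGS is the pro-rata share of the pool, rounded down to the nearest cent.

Ending inventory = $3,280.82

After Jan 1: 292 on hand, pool $2,598.80 (≈ $8.9000 each)
After Jan 3: 501 on hand, pool $4,166.30 (≈ $8.3160 each)
After Jan 7: 863 on hand, pool $6,103.00 (≈ $7.0718 each)
After Jan 11: 1197 on hand, pool $7,940.00 (≈ $6.6332 each)
Jan 12, sell 87: 87/1197 × $7,940.00 → $577.09
After Jan 13: 1491 on hand, pool $7,915.36 (≈ $5.3088 each)
Jan 14, sell 873: 873/1491 × $7,915.36 → $4,634.54
Total COGS = $577.09 + $4,634.54 = $5,211.63
Ending inventory (cost pool remaining) = $3,280.82
Check: goods available $8,492.45 = COGS $5,211.63 + ending $3,280.82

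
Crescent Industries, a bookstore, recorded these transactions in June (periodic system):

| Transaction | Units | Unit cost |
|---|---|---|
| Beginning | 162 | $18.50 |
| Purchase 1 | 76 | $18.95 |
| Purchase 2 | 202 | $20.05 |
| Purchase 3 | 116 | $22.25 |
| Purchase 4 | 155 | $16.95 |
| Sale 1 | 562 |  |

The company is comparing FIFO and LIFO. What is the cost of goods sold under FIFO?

FIFO COGS: 162 @ $18.50 + 76 @ $18.95 + 202 @ $20.05 + 116 @ $22.25 + 6 @ $16.95 = $11,170.00
LIFO COGS: 155 @ $16.95 + 116 @ $22.25 + 202 @ $20.05 + 76 @ $18.95 + 13 @ $18.50 = $10,939.05

COGS = $11,170.00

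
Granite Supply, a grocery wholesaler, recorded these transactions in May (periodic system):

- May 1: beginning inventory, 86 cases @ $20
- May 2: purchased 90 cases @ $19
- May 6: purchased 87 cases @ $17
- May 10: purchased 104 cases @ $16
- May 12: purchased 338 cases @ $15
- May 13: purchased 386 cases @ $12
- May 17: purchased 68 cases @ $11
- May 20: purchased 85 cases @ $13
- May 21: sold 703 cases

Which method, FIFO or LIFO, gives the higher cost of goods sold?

FIFO

FIFO COGS: 86 @ $20 + 90 @ $19 + 87 @ $17 + 104 @ $16 + 336 @ $15 = $11,613
LIFO COGS: 85 @ $13 + 68 @ $11 + 386 @ $12 + 164 @ $15 = $8,945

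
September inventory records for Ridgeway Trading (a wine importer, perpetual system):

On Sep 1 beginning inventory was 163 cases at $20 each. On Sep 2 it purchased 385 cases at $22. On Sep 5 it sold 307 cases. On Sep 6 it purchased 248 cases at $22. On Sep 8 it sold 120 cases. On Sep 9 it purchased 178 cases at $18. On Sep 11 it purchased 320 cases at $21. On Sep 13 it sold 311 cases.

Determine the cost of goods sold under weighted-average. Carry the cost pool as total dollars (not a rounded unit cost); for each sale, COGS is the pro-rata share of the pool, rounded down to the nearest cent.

COGS = $15,609.18

After Sep 1: 163 on hand, pool $3,260.00 (≈ $20.0000 each)
After Sep 2: 548 on hand, pool $11,730.00 (≈ $21.4051 each)
Sep 5, sell 307: 307/548 × $11,730.00 → $6,571.36
After Sep 6: 489 on hand, pool $10,614.64 (≈ $21.7068 each)
Sep 8, sell 120: 120/489 × $10,614.64 → $2,604.81
After Sep 9: 547 on hand, pool $11,213.83 (≈ $20.5006 each)
After Sep 11: 867 on hand, pool $17,933.83 (≈ $20.6849 each)
Sep 13, sell 311: 311/867 × $17,933.83 → $6,433.01
Total COGS = $6,571.36 + $2,604.81 + $6,433.01 = $15,609.18
Ending inventory (cost pool remaining) = $11,500.82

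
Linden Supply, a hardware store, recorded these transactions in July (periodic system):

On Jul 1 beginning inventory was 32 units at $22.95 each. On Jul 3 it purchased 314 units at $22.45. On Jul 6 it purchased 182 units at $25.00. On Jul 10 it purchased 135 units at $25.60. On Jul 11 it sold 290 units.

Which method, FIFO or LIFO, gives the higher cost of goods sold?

FIFO COGS: 32 @ $22.95 + 258 @ $22.45 = $6,526.50
LIFO COGS: 135 @ $25.60 + 155 @ $25.00 = $7,331.00

LIFO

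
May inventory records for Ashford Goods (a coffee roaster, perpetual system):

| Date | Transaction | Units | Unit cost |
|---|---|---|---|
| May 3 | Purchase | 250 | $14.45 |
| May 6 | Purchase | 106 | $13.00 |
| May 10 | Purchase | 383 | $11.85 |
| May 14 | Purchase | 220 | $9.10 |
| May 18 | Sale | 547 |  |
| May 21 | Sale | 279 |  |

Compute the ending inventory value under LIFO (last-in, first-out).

Ending inventory = $1,921.85

May 18, 547 sold [LIFO — newest first]: 220 @ $9.10 + 327 @ $11.85 = $5,876.95
May 21, 279 sold [LIFO — newest first]: 56 @ $11.85 + 106 @ $13.00 + 117 @ $14.45 = $3,732.25
Total COGS = $5,876.95 + $3,732.25 = $9,609.20
Ending inventory: 133 @ $14.45 = $1,921.85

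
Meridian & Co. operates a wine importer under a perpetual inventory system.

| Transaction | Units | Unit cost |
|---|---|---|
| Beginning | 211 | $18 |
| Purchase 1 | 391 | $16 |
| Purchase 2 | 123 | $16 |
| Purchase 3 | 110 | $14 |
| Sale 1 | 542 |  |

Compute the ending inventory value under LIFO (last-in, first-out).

Ending inventory = $5,110

Sale 1 (542) [LIFO — newest first]: 110 @ $14 + 123 @ $16 + 309 @ $16 = $8,452
Ending inventory: 211 @ $18 + 82 @ $16 = $5,110
Check: goods available $13,562 = COGS $8,452 + ending $5,110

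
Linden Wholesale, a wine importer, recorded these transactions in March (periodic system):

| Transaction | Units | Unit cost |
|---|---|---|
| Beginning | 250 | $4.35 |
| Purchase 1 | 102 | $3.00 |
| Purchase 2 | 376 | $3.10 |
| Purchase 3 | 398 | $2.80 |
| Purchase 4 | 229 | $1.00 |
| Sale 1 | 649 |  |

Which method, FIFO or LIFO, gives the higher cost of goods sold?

FIFO COGS: 250 @ $4.35 + 102 @ $3.00 + 297 @ $3.10 = $2,314.20
LIFO COGS: 229 @ $1.00 + 398 @ $2.80 + 22 @ $3.10 = $1,411.60

FIFO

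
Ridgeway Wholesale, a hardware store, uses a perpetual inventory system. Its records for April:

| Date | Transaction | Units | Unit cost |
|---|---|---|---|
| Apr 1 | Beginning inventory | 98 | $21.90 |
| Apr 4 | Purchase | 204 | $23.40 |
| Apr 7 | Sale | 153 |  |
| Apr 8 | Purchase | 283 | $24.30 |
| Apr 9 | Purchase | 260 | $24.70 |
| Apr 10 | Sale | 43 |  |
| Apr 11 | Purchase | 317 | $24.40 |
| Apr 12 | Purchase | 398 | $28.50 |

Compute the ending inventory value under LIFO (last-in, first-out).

Apr 7, 153 sold [LIFO — newest first]: 153 @ $23.40 = $3,580.20
Apr 10, 43 sold [LIFO — newest first]: 43 @ $24.70 = $1,062.10
Total COGS = $3,580.20 + $1,062.10 = $4,642.30
Ending inventory: 98 @ $21.90 + 51 @ $23.40 + 283 @ $24.30 + 217 @ $24.70 + 317 @ $24.40 + 398 @ $28.50 = $34,654.20
Check: goods available $39,296.50 = COGS $4,642.30 + ending $34,654.20

Ending inventory = $34,654.20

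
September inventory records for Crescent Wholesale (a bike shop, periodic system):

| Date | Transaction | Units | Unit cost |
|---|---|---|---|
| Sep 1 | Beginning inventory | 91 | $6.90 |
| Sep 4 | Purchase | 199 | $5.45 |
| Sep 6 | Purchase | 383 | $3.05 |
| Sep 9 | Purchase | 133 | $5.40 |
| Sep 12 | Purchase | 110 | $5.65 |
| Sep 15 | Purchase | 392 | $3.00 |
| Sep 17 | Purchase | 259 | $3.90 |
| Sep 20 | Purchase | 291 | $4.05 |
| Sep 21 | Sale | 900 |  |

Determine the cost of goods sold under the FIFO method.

COGS = $4,129.90

Sep 21, 900 sold [FIFO — oldest first]: 91 @ $6.90 + 199 @ $5.45 + 383 @ $3.05 + 133 @ $5.40 + 94 @ $5.65 = $4,129.90
Ending inventory: 16 @ $5.65 + 392 @ $3.00 + 259 @ $3.90 + 291 @ $4.05 = $3,455.05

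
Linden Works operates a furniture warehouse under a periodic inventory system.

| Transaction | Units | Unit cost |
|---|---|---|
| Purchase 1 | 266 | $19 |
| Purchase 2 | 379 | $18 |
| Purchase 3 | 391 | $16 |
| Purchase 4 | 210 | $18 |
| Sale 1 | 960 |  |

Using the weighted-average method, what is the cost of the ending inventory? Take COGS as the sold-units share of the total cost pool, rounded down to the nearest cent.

Sale 1, sell 960: 960/1246 × $21,912.00 → $16,882.43
Ending inventory (cost pool remaining) = $5,029.57

Ending inventory = $5,029.57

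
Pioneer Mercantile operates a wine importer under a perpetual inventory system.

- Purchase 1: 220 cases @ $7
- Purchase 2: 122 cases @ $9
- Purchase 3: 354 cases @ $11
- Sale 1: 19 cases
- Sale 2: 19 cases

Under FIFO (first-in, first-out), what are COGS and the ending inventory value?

Sale 1 (19) [FIFO — oldest first]: 19 @ $7 = $133
Sale 2 (19) [FIFO — oldest first]: 19 @ $7 = $133
Total COGS = $133 + $133 = $266
Ending inventory: 182 @ $7 + 122 @ $9 + 354 @ $11 = $6,266
Check: goods available $6,532 = COGS $266 + ending $6,266

COGS = $266; ending inventory = $6,266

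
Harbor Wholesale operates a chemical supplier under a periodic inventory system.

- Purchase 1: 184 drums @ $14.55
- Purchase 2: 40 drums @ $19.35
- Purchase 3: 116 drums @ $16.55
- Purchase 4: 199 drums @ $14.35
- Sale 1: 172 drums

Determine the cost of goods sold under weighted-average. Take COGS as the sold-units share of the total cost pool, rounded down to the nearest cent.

COGS = $2,625.20

Sale 1, sell 172: 172/539 × $8,226.65 → $2,625.20
Ending inventory (cost pool remaining) = $5,601.45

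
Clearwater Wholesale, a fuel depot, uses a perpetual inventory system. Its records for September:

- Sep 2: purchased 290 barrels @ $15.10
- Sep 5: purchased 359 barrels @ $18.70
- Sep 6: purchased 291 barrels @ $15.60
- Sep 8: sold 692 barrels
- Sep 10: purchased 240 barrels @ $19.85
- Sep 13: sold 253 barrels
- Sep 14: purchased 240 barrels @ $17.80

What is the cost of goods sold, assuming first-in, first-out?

COGS = $15,731.15

Sep 8, 692 sold [FIFO — oldest first]: 290 @ $15.10 + 359 @ $18.70 + 43 @ $15.60 = $11,763.10
Sep 13, 253 sold [FIFO — oldest first]: 248 @ $15.60 + 5 @ $19.85 = $3,968.05
Total COGS = $11,763.10 + $3,968.05 = $15,731.15
Ending inventory: 235 @ $19.85 + 240 @ $17.80 = $8,936.75
Check: goods available $24,667.90 = COGS $15,731.15 + ending $8,936.75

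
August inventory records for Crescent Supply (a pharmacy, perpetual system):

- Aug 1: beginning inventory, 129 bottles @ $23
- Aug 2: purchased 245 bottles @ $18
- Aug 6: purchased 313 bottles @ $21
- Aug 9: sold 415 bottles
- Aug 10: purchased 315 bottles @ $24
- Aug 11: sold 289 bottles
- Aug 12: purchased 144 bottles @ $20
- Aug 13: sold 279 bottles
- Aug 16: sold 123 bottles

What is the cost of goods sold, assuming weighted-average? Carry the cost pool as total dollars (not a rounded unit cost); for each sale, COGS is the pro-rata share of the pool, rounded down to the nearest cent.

COGS = $23,528.28

After Aug 1: 129 on hand, pool $2,967.00 (≈ $23.0000 each)
After Aug 2: 374 on hand, pool $7,377.00 (≈ $19.7246 each)
After Aug 6: 687 on hand, pool $13,950.00 (≈ $20.3057 each)
Aug 9, sell 415: 415/687 × $13,950.00 → $8,426.85
After Aug 10: 587 on hand, pool $13,083.15 (≈ $22.2882 each)
Aug 11, sell 289: 289/587 × $13,083.15 → $6,441.27
After Aug 12: 442 on hand, pool $9,521.88 (≈ $21.5427 each)
Aug 13, sell 279: 279/442 × $9,521.88 → $6,010.41
Aug 16, sell 123: 123/163 × $3,511.47 → $2,649.75
Total COGS = $8,426.85 + $6,441.27 + $6,010.41 + $2,649.75 = $23,528.28
Ending inventory (cost pool remaining) = $861.72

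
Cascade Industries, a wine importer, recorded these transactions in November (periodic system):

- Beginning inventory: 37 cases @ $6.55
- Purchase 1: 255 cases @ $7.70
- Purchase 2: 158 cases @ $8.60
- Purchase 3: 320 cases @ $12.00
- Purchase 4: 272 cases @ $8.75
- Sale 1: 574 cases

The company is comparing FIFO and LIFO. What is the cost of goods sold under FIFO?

FIFO COGS: 37 @ $6.55 + 255 @ $7.70 + 158 @ $8.60 + 124 @ $12.00 = $5,052.65
LIFO COGS: 272 @ $8.75 + 302 @ $12.00 = $6,004.00

COGS = $5,052.65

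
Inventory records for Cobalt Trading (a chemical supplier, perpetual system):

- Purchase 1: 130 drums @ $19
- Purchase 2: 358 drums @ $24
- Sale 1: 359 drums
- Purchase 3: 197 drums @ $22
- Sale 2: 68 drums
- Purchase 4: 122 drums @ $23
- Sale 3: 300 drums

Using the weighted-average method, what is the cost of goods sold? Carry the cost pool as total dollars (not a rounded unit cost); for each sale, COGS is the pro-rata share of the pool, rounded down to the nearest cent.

After Purchase 1: 130 on hand, pool $2,470.00 (≈ $19.0000 each)
After Purchase 2: 488 on hand, pool $11,062.00 (≈ $22.6680 each)
Sale 1, sell 359: 359/488 × $11,062.00 → $8,137.82
After Purchase 3: 326 on hand, pool $7,258.18 (≈ $22.2644 each)
Sale 2, sell 68: 68/326 × $7,258.18 → $1,513.97
After Purchase 4: 380 on hand, pool $8,550.21 (≈ $22.5006 each)
Sale 3, sell 300: 300/380 × $8,550.21 → $6,750.16
Total COGS = $8,137.82 + $1,513.97 + $6,750.16 = $16,401.95
Ending inventory (cost pool remaining) = $1,800.05

COGS = $16,401.95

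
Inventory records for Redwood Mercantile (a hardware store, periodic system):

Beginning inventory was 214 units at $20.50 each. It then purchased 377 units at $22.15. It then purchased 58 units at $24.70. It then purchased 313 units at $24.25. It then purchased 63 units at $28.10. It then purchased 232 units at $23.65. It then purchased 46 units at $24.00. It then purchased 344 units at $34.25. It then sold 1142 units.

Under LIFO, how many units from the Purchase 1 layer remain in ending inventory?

Sale 1 (1142) [LIFO — newest first]: 344 @ $34.25 + 46 @ $24.00 + 232 @ $23.65 + 63 @ $28.10 + 313 @ $24.25 + 58 @ $24.70 + 86 @ $22.15 = $31,070.85
Ending inventory: 214 @ $20.50 + 291 @ $22.15 = $10,832.65

291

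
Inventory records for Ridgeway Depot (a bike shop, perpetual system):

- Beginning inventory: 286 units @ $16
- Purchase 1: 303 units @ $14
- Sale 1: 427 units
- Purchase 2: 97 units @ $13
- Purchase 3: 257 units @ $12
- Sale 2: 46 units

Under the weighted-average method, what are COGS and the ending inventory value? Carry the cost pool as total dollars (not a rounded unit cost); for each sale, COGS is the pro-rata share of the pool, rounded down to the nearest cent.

After Beginning: 286 on hand, pool $4,576.00 (≈ $16.0000 each)
After Purchase 1: 589 on hand, pool $8,818.00 (≈ $14.9711 each)
Sale 1, sell 427: 427/589 × $8,818.00 → $6,392.67
After Purchase 2: 259 on hand, pool $3,686.33 (≈ $14.2329 each)
After Purchase 3: 516 on hand, pool $6,770.33 (≈ $13.1208 each)
Sale 2, sell 46: 46/516 × $6,770.33 → $603.55
Total COGS = $6,392.67 + $603.55 = $6,996.22
Ending inventory (cost pool remaining) = $6,166.78

COGS = $6,996.22; ending inventory = $6,166.78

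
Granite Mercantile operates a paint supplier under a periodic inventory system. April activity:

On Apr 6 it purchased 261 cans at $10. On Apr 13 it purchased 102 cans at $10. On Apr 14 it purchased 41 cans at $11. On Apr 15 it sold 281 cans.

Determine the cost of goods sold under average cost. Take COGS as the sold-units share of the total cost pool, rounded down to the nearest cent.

Apr 15, sell 281: 281/404 × $4,081.00 → $2,838.51
Ending inventory (cost pool remaining) = $1,242.49
Check: goods available $4,081.00 = COGS $2,838.51 + ending $1,242.49

COGS = $2,838.51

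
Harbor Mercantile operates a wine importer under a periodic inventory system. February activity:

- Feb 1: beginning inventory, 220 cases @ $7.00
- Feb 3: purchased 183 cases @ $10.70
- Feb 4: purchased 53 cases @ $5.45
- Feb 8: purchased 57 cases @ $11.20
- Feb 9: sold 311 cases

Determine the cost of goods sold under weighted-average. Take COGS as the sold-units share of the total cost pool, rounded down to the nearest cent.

COGS = $2,682.81

Feb 9, sell 311: 311/513 × $4,425.35 → $2,682.81
Ending inventory (cost pool remaining) = $1,742.54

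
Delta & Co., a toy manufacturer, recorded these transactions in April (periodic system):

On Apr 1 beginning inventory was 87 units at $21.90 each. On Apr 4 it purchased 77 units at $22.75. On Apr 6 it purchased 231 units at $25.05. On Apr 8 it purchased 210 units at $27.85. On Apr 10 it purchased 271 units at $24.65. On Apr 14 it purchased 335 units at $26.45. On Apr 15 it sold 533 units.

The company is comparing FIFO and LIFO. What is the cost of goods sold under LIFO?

FIFO COGS: 87 @ $21.90 + 77 @ $22.75 + 231 @ $25.05 + 138 @ $27.85 = $13,286.90
LIFO COGS: 335 @ $26.45 + 198 @ $24.65 = $13,741.45

COGS = $13,741.45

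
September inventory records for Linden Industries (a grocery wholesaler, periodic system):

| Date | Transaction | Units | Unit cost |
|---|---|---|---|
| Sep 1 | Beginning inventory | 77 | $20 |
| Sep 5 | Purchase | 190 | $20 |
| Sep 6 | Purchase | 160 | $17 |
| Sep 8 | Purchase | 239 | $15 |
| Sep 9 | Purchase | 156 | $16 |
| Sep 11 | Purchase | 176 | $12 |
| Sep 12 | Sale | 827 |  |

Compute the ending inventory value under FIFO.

Sep 12, 827 sold [FIFO — oldest first]: 77 @ $20 + 190 @ $20 + 160 @ $17 + 239 @ $15 + 156 @ $16 + 5 @ $12 = $14,201
Ending inventory: 171 @ $12 = $2,052

Ending inventory = $2,052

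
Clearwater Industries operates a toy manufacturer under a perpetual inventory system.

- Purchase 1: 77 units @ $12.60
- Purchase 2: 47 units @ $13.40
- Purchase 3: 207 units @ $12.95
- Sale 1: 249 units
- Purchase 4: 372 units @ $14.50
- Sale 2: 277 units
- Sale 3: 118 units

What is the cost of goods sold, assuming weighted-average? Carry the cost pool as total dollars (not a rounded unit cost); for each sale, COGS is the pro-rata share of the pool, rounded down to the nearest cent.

After Purchase 1: 77 on hand, pool $970.20 (≈ $12.6000 each)
After Purchase 2: 124 on hand, pool $1,600.00 (≈ $12.9032 each)
After Purchase 3: 331 on hand, pool $4,280.65 (≈ $12.9325 each)
Sale 1, sell 249: 249/331 × $4,280.65 → $3,220.18
After Purchase 4: 454 on hand, pool $6,454.47 (≈ $14.2169 each)
Sale 2, sell 277: 277/454 × $6,454.47 → $3,938.07
Sale 3, sell 118: 118/177 × $2,516.40 → $1,677.60
Total COGS = $3,220.18 + $3,938.07 + $1,677.60 = $8,835.85
Ending inventory (cost pool remaining) = $838.80

COGS = $8,835.85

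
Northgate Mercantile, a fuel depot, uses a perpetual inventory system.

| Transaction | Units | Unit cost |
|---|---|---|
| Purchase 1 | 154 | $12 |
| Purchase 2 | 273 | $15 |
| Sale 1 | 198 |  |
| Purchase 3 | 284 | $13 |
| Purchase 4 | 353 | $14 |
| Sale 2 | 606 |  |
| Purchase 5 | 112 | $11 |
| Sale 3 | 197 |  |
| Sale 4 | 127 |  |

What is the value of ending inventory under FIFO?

Sale 1 (198) [FIFO — oldest first]: 154 @ $12 + 44 @ $15 = $2,508
Sale 2 (606) [FIFO — oldest first]: 229 @ $15 + 284 @ $13 + 93 @ $14 = $8,429
Sale 3 (197) [FIFO — oldest first]: 197 @ $14 = $2,758
Sale 4 (127) [FIFO — oldest first]: 63 @ $14 + 64 @ $11 = $1,586
Total COGS = $2,508 + $8,429 + $2,758 + $1,586 = $15,281
Ending inventory: 48 @ $11 = $528

Ending inventory = $528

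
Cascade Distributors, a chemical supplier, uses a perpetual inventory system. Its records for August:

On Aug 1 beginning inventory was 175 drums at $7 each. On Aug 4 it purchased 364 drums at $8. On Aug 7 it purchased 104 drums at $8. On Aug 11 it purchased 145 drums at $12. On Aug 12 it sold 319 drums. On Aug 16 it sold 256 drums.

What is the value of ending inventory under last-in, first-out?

Aug 12, 319 sold [LIFO — newest first]: 145 @ $12 + 104 @ $8 + 70 @ $8 = $3,132
Aug 16, 256 sold [LIFO — newest first]: 256 @ $8 = $2,048
Total COGS = $3,132 + $2,048 = $5,180
Ending inventory: 175 @ $7 + 38 @ $8 = $1,529

Ending inventory = $1,529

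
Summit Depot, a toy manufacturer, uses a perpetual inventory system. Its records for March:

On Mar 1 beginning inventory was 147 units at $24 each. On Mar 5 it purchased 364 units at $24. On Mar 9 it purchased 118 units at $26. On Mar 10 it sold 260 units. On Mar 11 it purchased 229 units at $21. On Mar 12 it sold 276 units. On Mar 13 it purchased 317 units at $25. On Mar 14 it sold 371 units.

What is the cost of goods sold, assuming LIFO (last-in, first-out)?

COGS = $21,634

Mar 10, 260 sold [LIFO — newest first]: 118 @ $26 + 142 @ $24 = $6,476
Mar 12, 276 sold [LIFO — newest first]: 229 @ $21 + 47 @ $24 = $5,937
Mar 14, 371 sold [LIFO — newest first]: 317 @ $25 + 54 @ $24 = $9,221
Total COGS = $6,476 + $5,937 + $9,221 = $21,634
Ending inventory: 147 @ $24 + 121 @ $24 = $6,432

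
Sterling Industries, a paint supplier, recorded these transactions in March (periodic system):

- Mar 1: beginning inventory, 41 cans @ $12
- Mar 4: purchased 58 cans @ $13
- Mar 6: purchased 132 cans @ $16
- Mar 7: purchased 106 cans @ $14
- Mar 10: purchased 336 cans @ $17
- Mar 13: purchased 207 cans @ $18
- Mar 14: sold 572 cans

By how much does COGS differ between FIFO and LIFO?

$1,007

FIFO COGS: 41 @ $12 + 58 @ $13 + 132 @ $16 + 106 @ $14 + 235 @ $17 = $8,837
LIFO COGS: 207 @ $18 + 336 @ $17 + 29 @ $14 = $9,844
Difference = |$8,837 − $9,844| = $1,007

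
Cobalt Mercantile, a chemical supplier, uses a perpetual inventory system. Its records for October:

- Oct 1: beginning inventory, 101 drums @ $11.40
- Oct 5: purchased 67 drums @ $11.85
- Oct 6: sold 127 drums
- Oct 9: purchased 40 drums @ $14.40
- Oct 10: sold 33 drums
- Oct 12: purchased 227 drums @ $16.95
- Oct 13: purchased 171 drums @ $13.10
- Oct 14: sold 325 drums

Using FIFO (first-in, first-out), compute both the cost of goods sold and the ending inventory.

COGS = $7,024.00; ending inventory = $1,585.10

Oct 6, 127 sold [FIFO — oldest first]: 101 @ $11.40 + 26 @ $11.85 = $1,459.50
Oct 10, 33 sold [FIFO — oldest first]: 33 @ $11.85 = $391.05
Oct 14, 325 sold [FIFO — oldest first]: 8 @ $11.85 + 40 @ $14.40 + 227 @ $16.95 + 50 @ $13.10 = $5,173.45
Total COGS = $1,459.50 + $391.05 + $5,173.45 = $7,024.00
Ending inventory: 121 @ $13.10 = $1,585.10
Check: goods available $8,609.10 = COGS $7,024.00 + ending $1,585.10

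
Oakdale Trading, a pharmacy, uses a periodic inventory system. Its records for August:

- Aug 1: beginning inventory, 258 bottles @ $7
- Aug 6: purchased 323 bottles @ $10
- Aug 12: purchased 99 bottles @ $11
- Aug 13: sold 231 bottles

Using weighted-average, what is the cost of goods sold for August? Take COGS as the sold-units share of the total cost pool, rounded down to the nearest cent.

Aug 13, sell 231: 231/680 × $6,125.00 → $2,080.69
Ending inventory (cost pool remaining) = $4,044.31

COGS = $2,080.69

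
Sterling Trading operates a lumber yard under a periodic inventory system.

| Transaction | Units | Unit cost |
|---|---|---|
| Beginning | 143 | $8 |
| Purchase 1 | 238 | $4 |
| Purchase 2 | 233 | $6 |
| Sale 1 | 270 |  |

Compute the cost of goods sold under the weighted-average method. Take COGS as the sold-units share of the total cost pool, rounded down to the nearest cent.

COGS = $1,536.44

Sale 1, sell 270: 270/614 × $3,494.00 → $1,536.44
Ending inventory (cost pool remaining) = $1,957.56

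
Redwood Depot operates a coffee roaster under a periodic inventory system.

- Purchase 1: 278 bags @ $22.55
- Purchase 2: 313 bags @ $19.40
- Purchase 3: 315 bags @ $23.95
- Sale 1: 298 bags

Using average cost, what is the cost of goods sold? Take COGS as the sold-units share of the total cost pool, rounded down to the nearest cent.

COGS = $6,540.65

Sale 1, sell 298: 298/906 × $19,885.35 → $6,540.65
Ending inventory (cost pool remaining) = $13,344.70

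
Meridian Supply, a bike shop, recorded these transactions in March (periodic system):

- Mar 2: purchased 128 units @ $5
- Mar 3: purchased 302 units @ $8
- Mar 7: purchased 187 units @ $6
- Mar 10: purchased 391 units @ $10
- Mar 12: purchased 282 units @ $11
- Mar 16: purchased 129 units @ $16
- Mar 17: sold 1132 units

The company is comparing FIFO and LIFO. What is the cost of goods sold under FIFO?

FIFO COGS: 128 @ $5 + 302 @ $8 + 187 @ $6 + 391 @ $10 + 124 @ $11 = $9,452
LIFO COGS: 129 @ $16 + 282 @ $11 + 391 @ $10 + 187 @ $6 + 143 @ $8 = $11,342

COGS = $9,452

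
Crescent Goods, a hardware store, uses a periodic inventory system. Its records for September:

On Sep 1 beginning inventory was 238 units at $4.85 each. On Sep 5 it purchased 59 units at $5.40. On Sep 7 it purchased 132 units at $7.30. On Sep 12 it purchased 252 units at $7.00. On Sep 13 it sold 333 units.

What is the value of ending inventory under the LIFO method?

Sep 13, 333 sold [LIFO — newest first]: 252 @ $7.00 + 81 @ $7.30 = $2,355.30
Ending inventory: 238 @ $4.85 + 59 @ $5.40 + 51 @ $7.30 = $1,845.20
Check: goods available $4,200.50 = COGS $2,355.30 + ending $1,845.20

Ending inventory = $1,845.20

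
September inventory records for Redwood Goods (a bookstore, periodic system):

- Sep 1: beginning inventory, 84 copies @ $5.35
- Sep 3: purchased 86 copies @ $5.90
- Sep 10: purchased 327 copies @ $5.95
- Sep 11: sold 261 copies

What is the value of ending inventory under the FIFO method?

Ending inventory = $1,404.20

Sep 11, 261 sold [FIFO — oldest first]: 84 @ $5.35 + 86 @ $5.90 + 91 @ $5.95 = $1,498.25
Ending inventory: 236 @ $5.95 = $1,404.20
Check: goods available $2,902.45 = COGS $1,498.25 + ending $1,404.20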